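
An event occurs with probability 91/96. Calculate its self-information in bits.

Information content I(x) = -log₂(p(x))
I = -log₂(91/96) = -log₂(0.9479)
I = 0.0772 bits


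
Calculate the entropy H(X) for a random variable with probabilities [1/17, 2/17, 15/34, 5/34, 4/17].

H(X) = -Σ p(x) log₂ p(x)
  -1/17 × log₂(1/17) = 0.2404
  -2/17 × log₂(2/17) = 0.3632
  -15/34 × log₂(15/34) = 0.5208
  -5/34 × log₂(5/34) = 0.4067
  -4/17 × log₂(4/17) = 0.4912
H(X) = 2.0224 bits


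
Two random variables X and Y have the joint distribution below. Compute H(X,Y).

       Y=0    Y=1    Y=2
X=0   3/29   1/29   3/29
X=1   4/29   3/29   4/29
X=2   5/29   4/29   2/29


H(X,Y) = -Σ p(x,y) log₂ p(x,y)
  p(0,0)=3/29: -0.1034 × log₂(0.1034) = 0.3386
  p(0,1)=1/29: -0.0345 × log₂(0.0345) = 0.1675
  p(0,2)=3/29: -0.1034 × log₂(0.1034) = 0.3386
  p(1,0)=4/29: -0.1379 × log₂(0.1379) = 0.3942
  p(1,1)=3/29: -0.1034 × log₂(0.1034) = 0.3386
  p(1,2)=4/29: -0.1379 × log₂(0.1379) = 0.3942
  p(2,0)=5/29: -0.1724 × log₂(0.1724) = 0.4373
  p(2,1)=4/29: -0.1379 × log₂(0.1379) = 0.3942
  p(2,2)=2/29: -0.0690 × log₂(0.0690) = 0.2661
H(X,Y) = 3.0692 bits


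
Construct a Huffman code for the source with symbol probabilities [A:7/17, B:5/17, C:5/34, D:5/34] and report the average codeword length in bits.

Huffman tree construction:
Combine smallest probabilities repeatedly
Resulting codes:
  A: 0 (length 1)
  B: 10 (length 2)
  C: 110 (length 3)
  D: 111 (length 3)
Average length = Σ p(s) × length(s) = 1.8824 bits


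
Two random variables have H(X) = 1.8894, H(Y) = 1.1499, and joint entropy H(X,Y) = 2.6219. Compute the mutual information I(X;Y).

I(X;Y) = H(X) + H(Y) - H(X,Y)
I(X;Y) = 1.8894 + 1.1499 - 2.6219 = 0.4174 bits


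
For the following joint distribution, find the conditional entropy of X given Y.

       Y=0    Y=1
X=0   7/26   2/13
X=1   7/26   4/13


H(X|Y) = Σ_y p(y) H(X|Y=y)
  p(Y=0) = 7/13, H(X|Y=0) = 1.0000
  p(Y=1) = 6/13, H(X|Y=1) = 0.9183
H(X|Y) = 0.5385×1.0000 + 0.4615×0.9183 = 0.9623 bits


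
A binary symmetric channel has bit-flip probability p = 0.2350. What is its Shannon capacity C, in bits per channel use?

For BSC with error probability p:
C = 1 - H(p) where H(p) is binary entropy
H(0.2350) = -0.2350 × log₂(0.2350) - 0.7650 × log₂(0.7650)
H(p) = 0.7866
C = 1 - 0.7866 = 0.2134 bits/use


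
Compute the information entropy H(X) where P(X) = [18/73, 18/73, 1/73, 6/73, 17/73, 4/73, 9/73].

H(X) = -Σ p(x) log₂ p(x)
  -18/73 × log₂(18/73) = 0.4981
  -18/73 × log₂(18/73) = 0.4981
  -1/73 × log₂(1/73) = 0.0848
  -6/73 × log₂(6/73) = 0.2963
  -17/73 × log₂(17/73) = 0.4896
  -4/73 × log₂(4/73) = 0.2296
  -9/73 × log₂(9/73) = 0.3723
H(X) = 2.4687 bits


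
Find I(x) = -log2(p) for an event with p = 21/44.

Information content I(x) = -log₂(p(x))
I = -log₂(21/44) = -log₂(0.4773)
I = 1.0671 bits


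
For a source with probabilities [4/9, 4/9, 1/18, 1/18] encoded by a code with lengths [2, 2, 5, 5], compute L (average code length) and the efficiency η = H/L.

Average length L = Σ p_i × l_i = 2.3333 bits
Entropy H = 1.5033 bits
Efficiency η = H/L × 100% = 64.43%


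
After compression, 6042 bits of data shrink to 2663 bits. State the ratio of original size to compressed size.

Compression ratio = Original / Compressed
= 6042 / 2663 = 2.27:1


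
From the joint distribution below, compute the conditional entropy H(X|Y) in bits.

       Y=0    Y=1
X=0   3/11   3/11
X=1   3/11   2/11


H(X|Y) = Σ_y p(y) H(X|Y=y)
  p(Y=0) = 6/11, H(X|Y=0) = 1.0000
  p(Y=1) = 5/11, H(X|Y=1) = 0.9710
H(X|Y) = 0.5455×1.0000 + 0.4545×0.9710 = 0.9868 bits


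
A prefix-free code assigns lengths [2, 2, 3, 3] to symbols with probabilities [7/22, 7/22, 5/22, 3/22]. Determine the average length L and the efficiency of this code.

Average length L = Σ p_i × l_i = 2.3636 bits
Entropy H = 1.9291 bits
Efficiency η = H/L × 100% = 81.62%


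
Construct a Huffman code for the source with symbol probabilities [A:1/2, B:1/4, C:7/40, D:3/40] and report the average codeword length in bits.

Huffman tree construction:
Combine smallest probabilities repeatedly
Resulting codes:
  A: 0 (length 1)
  B: 10 (length 2)
  C: 111 (length 3)
  D: 110 (length 3)
Average length = Σ p(s) × length(s) = 1.7500 bits


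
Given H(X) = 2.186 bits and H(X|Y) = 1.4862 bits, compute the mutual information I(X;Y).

I(X;Y) = H(X) - H(X|Y)
I(X;Y) = 2.186 - 1.4862 = 0.6998 bits


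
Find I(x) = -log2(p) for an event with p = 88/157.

Information content I(x) = -log₂(p(x))
I = -log₂(88/157) = -log₂(0.5605)
I = 0.8352 bits


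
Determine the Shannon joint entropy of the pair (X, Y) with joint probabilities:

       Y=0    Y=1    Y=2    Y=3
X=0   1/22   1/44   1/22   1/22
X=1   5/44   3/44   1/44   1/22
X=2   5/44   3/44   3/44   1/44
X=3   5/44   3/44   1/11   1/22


H(X,Y) = -Σ p(x,y) log₂ p(x,y)
  p(0,0)=1/22: -0.0455 × log₂(0.0455) = 0.2027
  p(0,1)=1/44: -0.0227 × log₂(0.0227) = 0.1241
  p(0,2)=1/22: -0.0455 × log₂(0.0455) = 0.2027
  p(0,3)=1/22: -0.0455 × log₂(0.0455) = 0.2027
  p(1,0)=5/44: -0.1136 × log₂(0.1136) = 0.3565
  p(1,1)=3/44: -0.0682 × log₂(0.0682) = 0.2642
  p(1,2)=1/44: -0.0227 × log₂(0.0227) = 0.1241
  p(1,3)=1/22: -0.0455 × log₂(0.0455) = 0.2027
  p(2,0)=5/44: -0.1136 × log₂(0.1136) = 0.3565
  p(2,1)=3/44: -0.0682 × log₂(0.0682) = 0.2642
  p(2,2)=3/44: -0.0682 × log₂(0.0682) = 0.2642
  p(2,3)=1/44: -0.0227 × log₂(0.0227) = 0.1241
  p(3,0)=5/44: -0.1136 × log₂(0.1136) = 0.3565
  p(3,1)=3/44: -0.0682 × log₂(0.0682) = 0.2642
  p(3,2)=1/11: -0.0909 × log₂(0.0909) = 0.3145
  p(3,3)=1/22: -0.0455 × log₂(0.0455) = 0.2027
H(X,Y) = 3.8265 bits


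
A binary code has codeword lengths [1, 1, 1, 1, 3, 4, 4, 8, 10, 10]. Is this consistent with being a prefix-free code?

Kraft inequality: Σ 2^(-l_i) ≤ 1 for prefix-free code
Calculating: 2^(-1) + 2^(-1) + 2^(-1) + 2^(-1) + 2^(-3) + 2^(-4) + 2^(-4) + 2^(-8) + 2^(-10) + 2^(-10)
= 0.5 + 0.5 + 0.5 + 0.5 + 0.125 + 0.0625 + 0.0625 + 0.00390625 + 0.0009765625 + 0.0009765625
= 2.2559
Since 2.2559 > 1, prefix-free code does not exist


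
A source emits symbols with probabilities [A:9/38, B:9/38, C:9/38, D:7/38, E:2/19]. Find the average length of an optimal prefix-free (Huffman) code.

Huffman tree construction:
Combine smallest probabilities repeatedly
Resulting codes:
  A: 00 (length 2)
  B: 01 (length 2)
  C: 10 (length 2)
  D: 111 (length 3)
  E: 110 (length 3)
Average length = Σ p(s) × length(s) = 2.2895 bits


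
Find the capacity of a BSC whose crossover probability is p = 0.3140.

For BSC with error probability p:
C = 1 - H(p) where H(p) is binary entropy
H(0.3140) = -0.3140 × log₂(0.3140) - 0.6860 × log₂(0.6860)
H(p) = 0.8977
C = 1 - 0.8977 = 0.1023 bits/use


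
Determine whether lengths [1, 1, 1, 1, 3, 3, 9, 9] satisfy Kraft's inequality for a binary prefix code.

Kraft inequality: Σ 2^(-l_i) ≤ 1 for prefix-free code
Calculating: 2^(-1) + 2^(-1) + 2^(-1) + 2^(-1) + 2^(-3) + 2^(-3) + 2^(-9) + 2^(-9)
= 0.5 + 0.5 + 0.5 + 0.5 + 0.125 + 0.125 + 0.001953125 + 0.001953125
= 2.2539
Since 2.2539 > 1, prefix-free code does not exist


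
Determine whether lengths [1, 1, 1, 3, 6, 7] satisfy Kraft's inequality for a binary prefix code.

Kraft inequality: Σ 2^(-l_i) ≤ 1 for prefix-free code
Calculating: 2^(-1) + 2^(-1) + 2^(-1) + 2^(-3) + 2^(-6) + 2^(-7)
= 0.5 + 0.5 + 0.5 + 0.125 + 0.015625 + 0.0078125
= 1.6484
Since 1.6484 > 1, prefix-free code does not exist


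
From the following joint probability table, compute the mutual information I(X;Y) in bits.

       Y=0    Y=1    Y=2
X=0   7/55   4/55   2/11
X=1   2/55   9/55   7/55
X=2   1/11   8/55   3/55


H(X) = 1.5760, H(Y) = 1.5635, H(X,Y) = 3.0283
I(X;Y) = H(X) + H(Y) - H(X,Y) = 0.1112 bits


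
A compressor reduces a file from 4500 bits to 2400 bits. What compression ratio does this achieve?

Compression ratio = Original / Compressed
= 4500 / 2400 = 1.88:1


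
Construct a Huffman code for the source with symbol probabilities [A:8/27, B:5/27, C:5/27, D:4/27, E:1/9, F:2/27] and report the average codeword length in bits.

Huffman tree construction:
Combine smallest probabilities repeatedly
Resulting codes:
  A: 10 (length 2)
  B: 111 (length 3)
  C: 00 (length 2)
  D: 110 (length 3)
  E: 011 (length 3)
  F: 010 (length 3)
Average length = Σ p(s) × length(s) = 2.5185 bits


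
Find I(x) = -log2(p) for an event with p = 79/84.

Information content I(x) = -log₂(p(x))
I = -log₂(79/84) = -log₂(0.9405)
I = 0.0885 bits


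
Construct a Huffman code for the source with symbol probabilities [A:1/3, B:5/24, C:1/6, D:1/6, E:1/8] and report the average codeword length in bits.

Huffman tree construction:
Combine smallest probabilities repeatedly
Resulting codes:
  A: 11 (length 2)
  B: 01 (length 2)
  C: 101 (length 3)
  D: 00 (length 2)
  E: 100 (length 3)
Average length = Σ p(s) × length(s) = 2.2917 bits


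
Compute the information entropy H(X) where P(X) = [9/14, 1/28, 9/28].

H(X) = -Σ p(x) log₂ p(x)
  -9/14 × log₂(9/14) = 0.4098
  -1/28 × log₂(1/28) = 0.1717
  -9/28 × log₂(9/28) = 0.5263
H(X) = 1.1078 bits


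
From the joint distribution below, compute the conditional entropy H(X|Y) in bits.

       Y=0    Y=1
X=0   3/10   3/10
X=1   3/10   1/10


H(X|Y) = Σ_y p(y) H(X|Y=y)
  p(Y=0) = 3/5, H(X|Y=0) = 1.0000
  p(Y=1) = 2/5, H(X|Y=1) = 0.8113
H(X|Y) = 0.6000×1.0000 + 0.4000×0.8113 = 0.9245 bits


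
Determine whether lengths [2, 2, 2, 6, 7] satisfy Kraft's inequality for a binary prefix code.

Kraft inequality: Σ 2^(-l_i) ≤ 1 for prefix-free code
Calculating: 2^(-2) + 2^(-2) + 2^(-2) + 2^(-6) + 2^(-7)
= 0.25 + 0.25 + 0.25 + 0.015625 + 0.0078125
= 0.7734
Since 0.7734 ≤ 1, prefix-free code exists


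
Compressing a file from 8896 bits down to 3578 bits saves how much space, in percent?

Space savings = (1 - Compressed/Original) × 100%
= (1 - 3578/8896) × 100%
= 59.78%


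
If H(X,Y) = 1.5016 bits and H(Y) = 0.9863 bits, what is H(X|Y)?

Chain rule: H(X,Y) = H(X|Y) + H(Y)
H(X|Y) = H(X,Y) - H(Y) = 1.5016 - 0.9863 = 0.5153 bits


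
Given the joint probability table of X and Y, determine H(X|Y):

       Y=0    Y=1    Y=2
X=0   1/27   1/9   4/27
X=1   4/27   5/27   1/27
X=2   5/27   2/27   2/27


H(X|Y) = Σ_y p(y) H(X|Y=y)
  p(Y=0) = 10/27, H(X|Y=0) = 1.3610
  p(Y=1) = 10/27, H(X|Y=1) = 1.4855
  p(Y=2) = 7/27, H(X|Y=2) = 1.3788
H(X|Y) = 0.3704×1.3610 + 0.3704×1.4855 + 0.2593×1.3788 = 1.4117 bits


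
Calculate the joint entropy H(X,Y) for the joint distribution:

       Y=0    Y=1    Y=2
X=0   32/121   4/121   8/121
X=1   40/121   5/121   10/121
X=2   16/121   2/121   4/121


H(X,Y) = -Σ p(x,y) log₂ p(x,y)
  p(0,0)=32/121: -0.2645 × log₂(0.2645) = 0.5075
  p(0,1)=4/121: -0.0331 × log₂(0.0331) = 0.1626
  p(0,2)=8/121: -0.0661 × log₂(0.0661) = 0.2591
  p(1,0)=40/121: -0.3306 × log₂(0.3306) = 0.5279
  p(1,1)=5/121: -0.0413 × log₂(0.0413) = 0.1900
  p(1,2)=10/121: -0.0826 × log₂(0.0826) = 0.2973
  p(2,0)=16/121: -0.1322 × log₂(0.1322) = 0.3860
  p(2,1)=2/121: -0.0165 × log₂(0.0165) = 0.0978
  p(2,2)=4/121: -0.0331 × log₂(0.0331) = 0.1626
H(X,Y) = 2.5907 bits


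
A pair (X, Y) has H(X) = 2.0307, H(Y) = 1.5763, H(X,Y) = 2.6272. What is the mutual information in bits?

I(X;Y) = H(X) + H(Y) - H(X,Y)
I(X;Y) = 2.0307 + 1.5763 - 2.6272 = 0.9798 bits


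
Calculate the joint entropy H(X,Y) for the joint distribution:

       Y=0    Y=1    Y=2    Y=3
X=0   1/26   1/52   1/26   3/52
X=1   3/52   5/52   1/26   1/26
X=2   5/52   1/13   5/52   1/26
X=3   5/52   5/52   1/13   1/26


H(X,Y) = -Σ p(x,y) log₂ p(x,y)
  p(0,0)=1/26: -0.0385 × log₂(0.0385) = 0.1808
  p(0,1)=1/52: -0.0192 × log₂(0.0192) = 0.1096
  p(0,2)=1/26: -0.0385 × log₂(0.0385) = 0.1808
  p(0,3)=3/52: -0.0577 × log₂(0.0577) = 0.2374
  p(1,0)=3/52: -0.0577 × log₂(0.0577) = 0.2374
  p(1,1)=5/52: -0.0962 × log₂(0.0962) = 0.3249
  p(1,2)=1/26: -0.0385 × log₂(0.0385) = 0.1808
  p(1,3)=1/26: -0.0385 × log₂(0.0385) = 0.1808
  p(2,0)=5/52: -0.0962 × log₂(0.0962) = 0.3249
  p(2,1)=1/13: -0.0769 × log₂(0.0769) = 0.2846
  p(2,2)=5/52: -0.0962 × log₂(0.0962) = 0.3249
  p(2,3)=1/26: -0.0385 × log₂(0.0385) = 0.1808
  p(3,0)=5/52: -0.0962 × log₂(0.0962) = 0.3249
  p(3,1)=5/52: -0.0962 × log₂(0.0962) = 0.3249
  p(3,2)=1/13: -0.0769 × log₂(0.0769) = 0.2846
  p(3,3)=1/26: -0.0385 × log₂(0.0385) = 0.1808
H(X,Y) = 3.8628 bits


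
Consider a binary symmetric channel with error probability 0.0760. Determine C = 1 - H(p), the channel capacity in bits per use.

For BSC with error probability p:
C = 1 - H(p) where H(p) is binary entropy
H(0.0760) = -0.0760 × log₂(0.0760) - 0.9240 × log₂(0.9240)
H(p) = 0.3879
C = 1 - 0.3879 = 0.6121 bits/use


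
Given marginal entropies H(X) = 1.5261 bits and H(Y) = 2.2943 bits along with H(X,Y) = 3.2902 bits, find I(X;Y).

I(X;Y) = H(X) + H(Y) - H(X,Y)
I(X;Y) = 1.5261 + 2.2943 - 3.2902 = 0.5302 bits


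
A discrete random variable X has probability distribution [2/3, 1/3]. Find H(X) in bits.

H(X) = -Σ p(x) log₂ p(x)
  -2/3 × log₂(2/3) = 0.3900
  -1/3 × log₂(1/3) = 0.5283
H(X) = 0.9183 bits


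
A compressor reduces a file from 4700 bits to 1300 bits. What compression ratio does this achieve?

Compression ratio = Original / Compressed
= 4700 / 1300 = 3.62:1


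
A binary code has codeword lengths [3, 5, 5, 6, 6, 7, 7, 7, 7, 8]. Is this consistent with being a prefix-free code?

Kraft inequality: Σ 2^(-l_i) ≤ 1 for prefix-free code
Calculating: 2^(-3) + 2^(-5) + 2^(-5) + 2^(-6) + 2^(-6) + 2^(-7) + 2^(-7) + 2^(-7) + 2^(-7) + 2^(-8)
= 0.125 + 0.03125 + 0.03125 + 0.015625 + 0.015625 + 0.0078125 + 0.0078125 + 0.0078125 + 0.0078125 + 0.00390625
= 0.2539
Since 0.2539 ≤ 1, prefix-free code exists


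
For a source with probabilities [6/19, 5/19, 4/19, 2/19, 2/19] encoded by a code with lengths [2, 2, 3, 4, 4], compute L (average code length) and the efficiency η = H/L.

Average length L = Σ p_i × l_i = 2.6316 bits
Entropy H = 2.1890 bits
Efficiency η = H/L × 100% = 83.18%


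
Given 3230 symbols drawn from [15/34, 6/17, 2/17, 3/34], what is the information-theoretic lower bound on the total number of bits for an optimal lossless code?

Entropy H = 1.7234 bits/symbol
Minimum bits = H × n = 1.7234 × 3230
= 5566.61 bits


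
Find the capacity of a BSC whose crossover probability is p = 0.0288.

For BSC with error probability p:
C = 1 - H(p) where H(p) is binary entropy
H(0.0288) = -0.0288 × log₂(0.0288) - 0.9712 × log₂(0.9712)
H(p) = 0.1883
C = 1 - 0.1883 = 0.8117 bits/use


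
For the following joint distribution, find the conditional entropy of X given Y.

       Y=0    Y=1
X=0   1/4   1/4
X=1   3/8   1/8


H(X|Y) = Σ_y p(y) H(X|Y=y)
  p(Y=0) = 5/8, H(X|Y=0) = 0.9710
  p(Y=1) = 3/8, H(X|Y=1) = 0.9183
H(X|Y) = 0.6250×0.9710 + 0.3750×0.9183 = 0.9512 bits


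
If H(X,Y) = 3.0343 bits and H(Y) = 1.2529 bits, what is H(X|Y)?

Chain rule: H(X,Y) = H(X|Y) + H(Y)
H(X|Y) = H(X,Y) - H(Y) = 3.0343 - 1.2529 = 1.7814 bits


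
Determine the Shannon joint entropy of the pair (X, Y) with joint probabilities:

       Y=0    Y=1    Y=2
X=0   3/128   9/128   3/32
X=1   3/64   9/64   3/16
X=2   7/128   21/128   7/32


H(X,Y) = -Σ p(x,y) log₂ p(x,y)
  p(0,0)=3/128: -0.0234 × log₂(0.0234) = 0.1269
  p(0,1)=9/128: -0.0703 × log₂(0.0703) = 0.2693
  p(0,2)=3/32: -0.0938 × log₂(0.0938) = 0.3202
  p(1,0)=3/64: -0.0469 × log₂(0.0469) = 0.2070
  p(1,1)=9/64: -0.1406 × log₂(0.1406) = 0.3980
  p(1,2)=3/16: -0.1875 × log₂(0.1875) = 0.4528
  p(2,0)=7/128: -0.0547 × log₂(0.0547) = 0.2293
  p(2,1)=21/128: -0.1641 × log₂(0.1641) = 0.4278
  p(2,2)=7/32: -0.2188 × log₂(0.2188) = 0.4796
H(X,Y) = 2.9109 bits


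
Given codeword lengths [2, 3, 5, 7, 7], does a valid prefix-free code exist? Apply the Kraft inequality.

Kraft inequality: Σ 2^(-l_i) ≤ 1 for prefix-free code
Calculating: 2^(-2) + 2^(-3) + 2^(-5) + 2^(-7) + 2^(-7)
= 0.25 + 0.125 + 0.03125 + 0.0078125 + 0.0078125
= 0.4219
Since 0.4219 ≤ 1, prefix-free code exists


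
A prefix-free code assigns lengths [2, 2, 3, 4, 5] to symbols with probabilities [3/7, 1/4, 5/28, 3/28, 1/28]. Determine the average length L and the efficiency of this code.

Average length L = Σ p_i × l_i = 2.5000 bits
Entropy H = 1.9847 bits
Efficiency η = H/L × 100% = 79.39%


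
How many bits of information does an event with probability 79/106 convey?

Information content I(x) = -log₂(p(x))
I = -log₂(79/106) = -log₂(0.7453)
I = 0.4241 bits


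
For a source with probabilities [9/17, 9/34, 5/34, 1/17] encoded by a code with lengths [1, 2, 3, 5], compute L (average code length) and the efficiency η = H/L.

Average length L = Σ p_i × l_i = 1.7941 bits
Entropy H = 1.6405 bits
Efficiency η = H/L × 100% = 91.44%


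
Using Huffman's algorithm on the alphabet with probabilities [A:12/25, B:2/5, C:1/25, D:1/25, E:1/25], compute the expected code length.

Huffman tree construction:
Combine smallest probabilities repeatedly
Resulting codes:
  A: 0 (length 1)
  B: 11 (length 2)
  C: 1010 (length 4)
  D: 1011 (length 4)
  E: 100 (length 3)
Average length = Σ p(s) × length(s) = 1.7200 bits


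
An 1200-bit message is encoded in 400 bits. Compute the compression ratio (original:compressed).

Compression ratio = Original / Compressed
= 1200 / 400 = 3.00:1


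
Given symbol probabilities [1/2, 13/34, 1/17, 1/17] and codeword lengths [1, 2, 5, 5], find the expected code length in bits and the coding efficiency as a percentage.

Average length L = Σ p_i × l_i = 1.8529 bits
Entropy H = 1.5112 bits
Efficiency η = H/L × 100% = 81.56%


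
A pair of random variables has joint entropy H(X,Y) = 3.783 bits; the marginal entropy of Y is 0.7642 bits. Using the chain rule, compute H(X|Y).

Chain rule: H(X,Y) = H(X|Y) + H(Y)
H(X|Y) = H(X,Y) - H(Y) = 3.783 - 0.7642 = 3.0188 bits


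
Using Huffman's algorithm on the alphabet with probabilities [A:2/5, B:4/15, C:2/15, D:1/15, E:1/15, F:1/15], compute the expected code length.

Huffman tree construction:
Combine smallest probabilities repeatedly
Resulting codes:
  A: 0 (length 1)
  B: 10 (length 2)
  C: 1111 (length 4)
  D: 1100 (length 4)
  E: 1101 (length 4)
  F: 1110 (length 4)
Average length = Σ p(s) × length(s) = 2.2667 bits


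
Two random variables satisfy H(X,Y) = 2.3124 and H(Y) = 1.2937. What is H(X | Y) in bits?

Chain rule: H(X,Y) = H(X|Y) + H(Y)
H(X|Y) = H(X,Y) - H(Y) = 2.3124 - 1.2937 = 1.0187 bits


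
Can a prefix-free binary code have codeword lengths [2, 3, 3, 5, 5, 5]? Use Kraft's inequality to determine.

Kraft inequality: Σ 2^(-l_i) ≤ 1 for prefix-free code
Calculating: 2^(-2) + 2^(-3) + 2^(-3) + 2^(-5) + 2^(-5) + 2^(-5)
= 0.25 + 0.125 + 0.125 + 0.03125 + 0.03125 + 0.03125
= 0.5938
Since 0.5938 ≤ 1, prefix-free code exists


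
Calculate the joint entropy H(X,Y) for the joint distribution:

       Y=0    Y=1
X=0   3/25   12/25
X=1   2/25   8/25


H(X,Y) = -Σ p(x,y) log₂ p(x,y)
  p(0,0)=3/25: -0.1200 × log₂(0.1200) = 0.3671
  p(0,1)=12/25: -0.4800 × log₂(0.4800) = 0.5083
  p(1,0)=2/25: -0.0800 × log₂(0.0800) = 0.2915
  p(1,1)=8/25: -0.3200 × log₂(0.3200) = 0.5260
H(X,Y) = 1.6929 bits


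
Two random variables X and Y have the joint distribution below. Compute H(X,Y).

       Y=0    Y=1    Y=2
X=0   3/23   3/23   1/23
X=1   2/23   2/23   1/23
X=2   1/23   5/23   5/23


H(X,Y) = -Σ p(x,y) log₂ p(x,y)
  p(0,0)=3/23: -0.1304 × log₂(0.1304) = 0.3833
  p(0,1)=3/23: -0.1304 × log₂(0.1304) = 0.3833
  p(0,2)=1/23: -0.0435 × log₂(0.0435) = 0.1967
  p(1,0)=2/23: -0.0870 × log₂(0.0870) = 0.3064
  p(1,1)=2/23: -0.0870 × log₂(0.0870) = 0.3064
  p(1,2)=1/23: -0.0435 × log₂(0.0435) = 0.1967
  p(2,0)=1/23: -0.0435 × log₂(0.0435) = 0.1967
  p(2,1)=5/23: -0.2174 × log₂(0.2174) = 0.4786
  p(2,2)=5/23: -0.2174 × log₂(0.2174) = 0.4786
H(X,Y) = 2.9266 bits


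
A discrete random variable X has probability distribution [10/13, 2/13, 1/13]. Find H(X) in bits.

H(X) = -Σ p(x) log₂ p(x)
  -10/13 × log₂(10/13) = 0.2912
  -2/13 × log₂(2/13) = 0.4155
  -1/13 × log₂(1/13) = 0.2846
H(X) = 0.9913 bits


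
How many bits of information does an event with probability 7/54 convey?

Information content I(x) = -log₂(p(x))
I = -log₂(7/54) = -log₂(0.1296)
I = 2.9475 bits


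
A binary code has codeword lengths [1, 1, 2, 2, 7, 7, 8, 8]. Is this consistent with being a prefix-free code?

Kraft inequality: Σ 2^(-l_i) ≤ 1 for prefix-free code
Calculating: 2^(-1) + 2^(-1) + 2^(-2) + 2^(-2) + 2^(-7) + 2^(-7) + 2^(-8) + 2^(-8)
= 0.5 + 0.5 + 0.25 + 0.25 + 0.0078125 + 0.0078125 + 0.00390625 + 0.00390625
= 1.5234
Since 1.5234 > 1, prefix-free code does not exist


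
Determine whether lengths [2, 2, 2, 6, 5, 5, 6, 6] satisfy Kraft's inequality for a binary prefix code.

Kraft inequality: Σ 2^(-l_i) ≤ 1 for prefix-free code
Calculating: 2^(-2) + 2^(-2) + 2^(-2) + 2^(-6) + 2^(-5) + 2^(-5) + 2^(-6) + 2^(-6)
= 0.25 + 0.25 + 0.25 + 0.015625 + 0.03125 + 0.03125 + 0.015625 + 0.015625
= 0.8594
Since 0.8594 ≤ 1, prefix-free code exists


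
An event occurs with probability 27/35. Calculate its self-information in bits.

Information content I(x) = -log₂(p(x))
I = -log₂(27/35) = -log₂(0.7714)
I = 0.3744 bits


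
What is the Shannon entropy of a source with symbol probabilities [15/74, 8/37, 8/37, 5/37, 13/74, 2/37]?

H(X) = -Σ p(x) log₂ p(x)
  -15/74 × log₂(15/74) = 0.4667
  -8/37 × log₂(8/37) = 0.4777
  -8/37 × log₂(8/37) = 0.4777
  -5/37 × log₂(5/37) = 0.3902
  -13/74 × log₂(13/74) = 0.4408
  -2/37 × log₂(2/37) = 0.2275
H(X) = 2.4807 bits


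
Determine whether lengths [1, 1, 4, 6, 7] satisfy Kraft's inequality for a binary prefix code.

Kraft inequality: Σ 2^(-l_i) ≤ 1 for prefix-free code
Calculating: 2^(-1) + 2^(-1) + 2^(-4) + 2^(-6) + 2^(-7)
= 0.5 + 0.5 + 0.0625 + 0.015625 + 0.0078125
= 1.0859
Since 1.0859 > 1, prefix-free code does not exist


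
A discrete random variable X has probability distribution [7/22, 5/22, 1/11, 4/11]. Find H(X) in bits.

H(X) = -Σ p(x) log₂ p(x)
  -7/22 × log₂(7/22) = 0.5257
  -5/22 × log₂(5/22) = 0.4858
  -1/11 × log₂(1/11) = 0.3145
  -4/11 × log₂(4/11) = 0.5307
H(X) = 1.8567 bits


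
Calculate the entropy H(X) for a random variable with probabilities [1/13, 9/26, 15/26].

H(X) = -Σ p(x) log₂ p(x)
  -1/13 × log₂(1/13) = 0.2846
  -9/26 × log₂(9/26) = 0.5298
  -15/26 × log₂(15/26) = 0.4578
H(X) = 1.2723 bits


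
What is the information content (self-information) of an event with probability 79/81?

Information content I(x) = -log₂(p(x))
I = -log₂(79/81) = -log₂(0.9753)
I = 0.0361 bits


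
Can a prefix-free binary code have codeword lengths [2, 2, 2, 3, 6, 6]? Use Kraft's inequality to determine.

Kraft inequality: Σ 2^(-l_i) ≤ 1 for prefix-free code
Calculating: 2^(-2) + 2^(-2) + 2^(-2) + 2^(-3) + 2^(-6) + 2^(-6)
= 0.25 + 0.25 + 0.25 + 0.125 + 0.015625 + 0.015625
= 0.9062
Since 0.9062 ≤ 1, prefix-free code exists


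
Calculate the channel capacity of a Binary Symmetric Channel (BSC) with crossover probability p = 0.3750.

For BSC with error probability p:
C = 1 - H(p) where H(p) is binary entropy
H(0.3750) = -0.3750 × log₂(0.3750) - 0.6250 × log₂(0.6250)
H(p) = 0.9544
C = 1 - 0.9544 = 0.0456 bits/use


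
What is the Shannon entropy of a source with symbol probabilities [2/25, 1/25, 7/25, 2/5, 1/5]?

H(X) = -Σ p(x) log₂ p(x)
  -2/25 × log₂(2/25) = 0.2915
  -1/25 × log₂(1/25) = 0.1858
  -7/25 × log₂(7/25) = 0.5142
  -2/5 × log₂(2/5) = 0.5288
  -1/5 × log₂(1/5) = 0.4644
H(X) = 1.9846 bits


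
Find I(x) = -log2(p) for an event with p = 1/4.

Information content I(x) = -log₂(p(x))
I = -log₂(1/4) = -log₂(0.2500)
I = 2.0000 bits


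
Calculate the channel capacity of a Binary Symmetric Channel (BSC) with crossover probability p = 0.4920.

For BSC with error probability p:
C = 1 - H(p) where H(p) is binary entropy
H(0.4920) = -0.4920 × log₂(0.4920) - 0.5080 × log₂(0.5080)
H(p) = 0.9998
C = 1 - 0.9998 = 0.0002 bits/use


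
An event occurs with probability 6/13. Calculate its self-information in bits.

Information content I(x) = -log₂(p(x))
I = -log₂(6/13) = -log₂(0.4615)
I = 1.1155 bits


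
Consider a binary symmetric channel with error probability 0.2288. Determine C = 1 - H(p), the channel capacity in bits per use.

For BSC with error probability p:
C = 1 - H(p) where H(p) is binary entropy
H(0.2288) = -0.2288 × log₂(0.2288) - 0.7712 × log₂(0.7712)
H(p) = 0.7759
C = 1 - 0.7759 = 0.2241 bits/use


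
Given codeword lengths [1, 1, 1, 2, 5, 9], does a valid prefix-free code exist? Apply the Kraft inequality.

Kraft inequality: Σ 2^(-l_i) ≤ 1 for prefix-free code
Calculating: 2^(-1) + 2^(-1) + 2^(-1) + 2^(-2) + 2^(-5) + 2^(-9)
= 0.5 + 0.5 + 0.5 + 0.25 + 0.03125 + 0.001953125
= 1.7832
Since 1.7832 > 1, prefix-free code does not exist


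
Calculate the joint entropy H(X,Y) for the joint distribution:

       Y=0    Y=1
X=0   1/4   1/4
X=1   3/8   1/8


H(X,Y) = -Σ p(x,y) log₂ p(x,y)
  p(0,0)=1/4: -0.2500 × log₂(0.2500) = 0.5000
  p(0,1)=1/4: -0.2500 × log₂(0.2500) = 0.5000
  p(1,0)=3/8: -0.3750 × log₂(0.3750) = 0.5306
  p(1,1)=1/8: -0.1250 × log₂(0.1250) = 0.3750
H(X,Y) = 1.9056 bits


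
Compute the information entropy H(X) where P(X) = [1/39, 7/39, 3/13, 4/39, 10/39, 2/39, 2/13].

H(X) = -Σ p(x) log₂ p(x)
  -1/39 × log₂(1/39) = 0.1355
  -7/39 × log₂(7/39) = 0.4448
  -3/13 × log₂(3/13) = 0.4882
  -4/39 × log₂(4/39) = 0.3370
  -10/39 × log₂(10/39) = 0.5035
  -2/39 × log₂(2/39) = 0.2198
  -2/13 × log₂(2/13) = 0.4155
H(X) = 2.5441 bits


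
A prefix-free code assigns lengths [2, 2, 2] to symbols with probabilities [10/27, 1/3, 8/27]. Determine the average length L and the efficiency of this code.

Average length L = Σ p_i × l_i = 2.0000 bits
Entropy H = 1.5790 bits
Efficiency η = H/L × 100% = 78.95%


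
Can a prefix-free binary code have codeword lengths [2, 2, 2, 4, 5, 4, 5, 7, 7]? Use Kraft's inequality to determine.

Kraft inequality: Σ 2^(-l_i) ≤ 1 for prefix-free code
Calculating: 2^(-2) + 2^(-2) + 2^(-2) + 2^(-4) + 2^(-5) + 2^(-4) + 2^(-5) + 2^(-7) + 2^(-7)
= 0.25 + 0.25 + 0.25 + 0.0625 + 0.03125 + 0.0625 + 0.03125 + 0.0078125 + 0.0078125
= 0.9531
Since 0.9531 ≤ 1, prefix-free code exists


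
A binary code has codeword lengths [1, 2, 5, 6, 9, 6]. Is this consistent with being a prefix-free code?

Kraft inequality: Σ 2^(-l_i) ≤ 1 for prefix-free code
Calculating: 2^(-1) + 2^(-2) + 2^(-5) + 2^(-6) + 2^(-9) + 2^(-6)
= 0.5 + 0.25 + 0.03125 + 0.015625 + 0.001953125 + 0.015625
= 0.8145
Since 0.8145 ≤ 1, prefix-free code exists


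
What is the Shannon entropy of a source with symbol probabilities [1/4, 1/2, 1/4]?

H(X) = -Σ p(x) log₂ p(x)
  -1/4 × log₂(1/4) = 0.5000
  -1/2 × log₂(1/2) = 0.5000
  -1/4 × log₂(1/4) = 0.5000
H(X) = 1.5000 bits


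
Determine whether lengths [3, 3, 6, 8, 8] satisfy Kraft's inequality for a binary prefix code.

Kraft inequality: Σ 2^(-l_i) ≤ 1 for prefix-free code
Calculating: 2^(-3) + 2^(-3) + 2^(-6) + 2^(-8) + 2^(-8)
= 0.125 + 0.125 + 0.015625 + 0.00390625 + 0.00390625
= 0.2734
Since 0.2734 ≤ 1, prefix-free code exists


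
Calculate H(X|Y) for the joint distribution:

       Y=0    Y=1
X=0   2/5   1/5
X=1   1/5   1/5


H(X|Y) = Σ_y p(y) H(X|Y=y)
  p(Y=0) = 3/5, H(X|Y=0) = 0.9183
  p(Y=1) = 2/5, H(X|Y=1) = 1.0000
H(X|Y) = 0.6000×0.9183 + 0.4000×1.0000 = 0.9510 bits


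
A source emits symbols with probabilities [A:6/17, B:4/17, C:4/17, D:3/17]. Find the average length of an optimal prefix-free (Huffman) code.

Huffman tree construction:
Combine smallest probabilities repeatedly
Resulting codes:
  A: 11 (length 2)
  B: 01 (length 2)
  C: 10 (length 2)
  D: 00 (length 2)
Average length = Σ p(s) × length(s) = 2.0000 bits


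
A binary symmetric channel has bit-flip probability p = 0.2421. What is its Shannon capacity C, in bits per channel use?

For BSC with error probability p:
C = 1 - H(p) where H(p) is binary entropy
H(0.2421) = -0.2421 × log₂(0.2421) - 0.7579 × log₂(0.7579)
H(p) = 0.7985
C = 1 - 0.7985 = 0.2015 bits/use


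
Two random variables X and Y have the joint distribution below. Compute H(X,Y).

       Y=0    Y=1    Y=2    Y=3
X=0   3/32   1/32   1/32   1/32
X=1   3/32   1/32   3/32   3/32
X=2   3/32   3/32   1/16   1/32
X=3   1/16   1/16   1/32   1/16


H(X,Y) = -Σ p(x,y) log₂ p(x,y)
  p(0,0)=3/32: -0.0938 × log₂(0.0938) = 0.3202
  p(0,1)=1/32: -0.0312 × log₂(0.0312) = 0.1562
  p(0,2)=1/32: -0.0312 × log₂(0.0312) = 0.1562
  p(0,3)=1/32: -0.0312 × log₂(0.0312) = 0.1562
  p(1,0)=3/32: -0.0938 × log₂(0.0938) = 0.3202
  p(1,1)=1/32: -0.0312 × log₂(0.0312) = 0.1562
  p(1,2)=3/32: -0.0938 × log₂(0.0938) = 0.3202
  p(1,3)=3/32: -0.0938 × log₂(0.0938) = 0.3202
  p(2,0)=3/32: -0.0938 × log₂(0.0938) = 0.3202
  p(2,1)=3/32: -0.0938 × log₂(0.0938) = 0.3202
  p(2,2)=1/16: -0.0625 × log₂(0.0625) = 0.2500
  p(2,3)=1/32: -0.0312 × log₂(0.0312) = 0.1562
  p(3,0)=1/16: -0.0625 × log₂(0.0625) = 0.2500
  p(3,1)=1/16: -0.0625 × log₂(0.0625) = 0.2500
  p(3,2)=1/32: -0.0312 × log₂(0.0312) = 0.1562
  p(3,3)=1/16: -0.0625 × log₂(0.0625) = 0.2500
H(X,Y) = 3.8585 bits


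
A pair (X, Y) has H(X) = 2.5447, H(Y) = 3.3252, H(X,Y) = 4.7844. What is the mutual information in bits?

I(X;Y) = H(X) + H(Y) - H(X,Y)
I(X;Y) = 2.5447 + 3.3252 - 4.7844 = 1.0855 bits


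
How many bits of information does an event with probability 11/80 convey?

Information content I(x) = -log₂(p(x))
I = -log₂(11/80) = -log₂(0.1375)
I = 2.8625 bits


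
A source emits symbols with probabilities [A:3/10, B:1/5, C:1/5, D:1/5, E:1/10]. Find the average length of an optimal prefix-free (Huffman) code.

Huffman tree construction:
Combine smallest probabilities repeatedly
Resulting codes:
  A: 10 (length 2)
  B: 111 (length 3)
  C: 00 (length 2)
  D: 01 (length 2)
  E: 110 (length 3)
Average length = Σ p(s) × length(s) = 2.3000 bits


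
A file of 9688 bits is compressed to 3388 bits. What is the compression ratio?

Compression ratio = Original / Compressed
= 9688 / 3388 = 2.86:1


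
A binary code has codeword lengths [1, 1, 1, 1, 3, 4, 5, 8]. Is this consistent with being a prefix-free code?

Kraft inequality: Σ 2^(-l_i) ≤ 1 for prefix-free code
Calculating: 2^(-1) + 2^(-1) + 2^(-1) + 2^(-1) + 2^(-3) + 2^(-4) + 2^(-5) + 2^(-8)
= 0.5 + 0.5 + 0.5 + 0.5 + 0.125 + 0.0625 + 0.03125 + 0.00390625
= 2.2227
Since 2.2227 > 1, prefix-free code does not exist


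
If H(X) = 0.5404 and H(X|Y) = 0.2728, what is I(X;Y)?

I(X;Y) = H(X) - H(X|Y)
I(X;Y) = 0.5404 - 0.2728 = 0.2676 bits


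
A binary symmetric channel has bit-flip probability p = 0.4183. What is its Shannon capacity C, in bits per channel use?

For BSC with error probability p:
C = 1 - H(p) where H(p) is binary entropy
H(0.4183) = -0.4183 × log₂(0.4183) - 0.5817 × log₂(0.5817)
H(p) = 0.9807
C = 1 - 0.9807 = 0.0193 bits/use


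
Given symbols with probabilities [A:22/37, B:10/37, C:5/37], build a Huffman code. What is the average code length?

Huffman tree construction:
Combine smallest probabilities repeatedly
Resulting codes:
  A: 1 (length 1)
  B: 01 (length 2)
  C: 00 (length 2)
Average length = Σ p(s) × length(s) = 1.4054 bits


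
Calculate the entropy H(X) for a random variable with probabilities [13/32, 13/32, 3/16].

H(X) = -Σ p(x) log₂ p(x)
  -13/32 × log₂(13/32) = 0.5279
  -13/32 × log₂(13/32) = 0.5279
  -3/16 × log₂(3/16) = 0.4528
H(X) = 1.5087 bits


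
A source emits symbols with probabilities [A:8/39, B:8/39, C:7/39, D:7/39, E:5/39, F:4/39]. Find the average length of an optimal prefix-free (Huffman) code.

Huffman tree construction:
Combine smallest probabilities repeatedly
Resulting codes:
  A: 00 (length 2)
  B: 01 (length 2)
  C: 110 (length 3)
  D: 111 (length 3)
  E: 101 (length 3)
  F: 100 (length 3)
Average length = Σ p(s) × length(s) = 2.5897 bits


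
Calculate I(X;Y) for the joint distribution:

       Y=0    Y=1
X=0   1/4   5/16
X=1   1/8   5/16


H(X) = 0.9887, H(Y) = 0.9544, H(X,Y) = 1.9238
I(X;Y) = H(X) + H(Y) - H(X,Y) = 0.0193 bits


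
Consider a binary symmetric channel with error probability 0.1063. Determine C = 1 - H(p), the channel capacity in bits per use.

For BSC with error probability p:
C = 1 - H(p) where H(p) is binary entropy
H(0.1063) = -0.1063 × log₂(0.1063) - 0.8937 × log₂(0.8937)
H(p) = 0.4887
C = 1 - 0.4887 = 0.5113 bits/use


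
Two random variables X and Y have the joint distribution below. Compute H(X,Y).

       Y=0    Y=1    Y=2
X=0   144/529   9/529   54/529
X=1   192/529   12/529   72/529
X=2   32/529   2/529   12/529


H(X,Y) = -Σ p(x,y) log₂ p(x,y)
  p(0,0)=144/529: -0.2722 × log₂(0.2722) = 0.5110
  p(0,1)=9/529: -0.0170 × log₂(0.0170) = 0.1000
  p(0,2)=54/529: -0.1021 × log₂(0.1021) = 0.3361
  p(1,0)=192/529: -0.3629 × log₂(0.3629) = 0.5307
  p(1,1)=12/529: -0.0227 × log₂(0.0227) = 0.1239
  p(1,2)=72/529: -0.1361 × log₂(0.1361) = 0.3916
  p(2,0)=32/529: -0.0605 × log₂(0.0605) = 0.2448
  p(2,1)=2/529: -0.0038 × log₂(0.0038) = 0.0304
  p(2,2)=12/529: -0.0227 × log₂(0.0227) = 0.1239
H(X,Y) = 2.3924 bits


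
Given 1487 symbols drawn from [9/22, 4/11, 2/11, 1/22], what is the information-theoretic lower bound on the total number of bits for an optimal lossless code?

Entropy H = 1.7081 bits/symbol
Minimum bits = H × n = 1.7081 × 1487
= 2539.94 bits


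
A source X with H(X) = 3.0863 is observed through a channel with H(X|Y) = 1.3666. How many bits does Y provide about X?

I(X;Y) = H(X) - H(X|Y)
I(X;Y) = 3.0863 - 1.3666 = 1.7197 bits


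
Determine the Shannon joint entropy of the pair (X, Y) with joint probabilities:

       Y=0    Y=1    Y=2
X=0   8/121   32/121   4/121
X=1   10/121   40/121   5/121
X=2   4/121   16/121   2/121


H(X,Y) = -Σ p(x,y) log₂ p(x,y)
  p(0,0)=8/121: -0.0661 × log₂(0.0661) = 0.2591
  p(0,1)=32/121: -0.2645 × log₂(0.2645) = 0.5075
  p(0,2)=4/121: -0.0331 × log₂(0.0331) = 0.1626
  p(1,0)=10/121: -0.0826 × log₂(0.0826) = 0.2973
  p(1,1)=40/121: -0.3306 × log₂(0.3306) = 0.5279
  p(1,2)=5/121: -0.0413 × log₂(0.0413) = 0.1900
  p(2,0)=4/121: -0.0331 × log₂(0.0331) = 0.1626
  p(2,1)=16/121: -0.1322 × log₂(0.1322) = 0.3860
  p(2,2)=2/121: -0.0165 × log₂(0.0165) = 0.0978
H(X,Y) = 2.5907 bits


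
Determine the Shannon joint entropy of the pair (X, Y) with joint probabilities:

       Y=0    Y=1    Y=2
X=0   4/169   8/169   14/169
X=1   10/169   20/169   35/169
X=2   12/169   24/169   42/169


H(X,Y) = -Σ p(x,y) log₂ p(x,y)
  p(0,0)=4/169: -0.0237 × log₂(0.0237) = 0.1278
  p(0,1)=8/169: -0.0473 × log₂(0.0473) = 0.2083
  p(0,2)=14/169: -0.0828 × log₂(0.0828) = 0.2977
  p(1,0)=10/169: -0.0592 × log₂(0.0592) = 0.2414
  p(1,1)=20/169: -0.1183 × log₂(0.1183) = 0.3644
  p(1,2)=35/169: -0.2071 × log₂(0.2071) = 0.4704
  p(2,0)=12/169: -0.0710 × log₂(0.0710) = 0.2710
  p(2,1)=24/169: -0.1420 × log₂(0.1420) = 0.3999
  p(2,2)=42/169: -0.2485 × log₂(0.2485) = 0.4992
H(X,Y) = 2.8800 bits


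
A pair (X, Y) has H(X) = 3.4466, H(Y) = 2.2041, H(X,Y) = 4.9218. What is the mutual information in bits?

I(X;Y) = H(X) + H(Y) - H(X,Y)
I(X;Y) = 3.4466 + 2.2041 - 4.9218 = 0.7289 bits


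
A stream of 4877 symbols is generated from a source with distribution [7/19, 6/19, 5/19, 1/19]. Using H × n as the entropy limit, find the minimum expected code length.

Entropy H = 1.7863 bits/symbol
Minimum bits = H × n = 1.7863 × 4877
= 8711.79 bits


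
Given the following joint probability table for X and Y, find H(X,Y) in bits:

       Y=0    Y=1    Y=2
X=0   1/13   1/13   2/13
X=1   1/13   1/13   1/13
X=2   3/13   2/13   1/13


H(X,Y) = -Σ p(x,y) log₂ p(x,y)
  p(0,0)=1/13: -0.0769 × log₂(0.0769) = 0.2846
  p(0,1)=1/13: -0.0769 × log₂(0.0769) = 0.2846
  p(0,2)=2/13: -0.1538 × log₂(0.1538) = 0.4155
  p(1,0)=1/13: -0.0769 × log₂(0.0769) = 0.2846
  p(1,1)=1/13: -0.0769 × log₂(0.0769) = 0.2846
  p(1,2)=1/13: -0.0769 × log₂(0.0769) = 0.2846
  p(2,0)=3/13: -0.2308 × log₂(0.2308) = 0.4882
  p(2,1)=2/13: -0.1538 × log₂(0.1538) = 0.4155
  p(2,2)=1/13: -0.0769 × log₂(0.0769) = 0.2846
H(X,Y) = 3.0270 bits


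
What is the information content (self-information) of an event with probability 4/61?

Information content I(x) = -log₂(p(x))
I = -log₂(4/61) = -log₂(0.0656)
I = 3.9307 bits


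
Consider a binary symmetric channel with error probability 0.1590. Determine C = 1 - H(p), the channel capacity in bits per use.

For BSC with error probability p:
C = 1 - H(p) where H(p) is binary entropy
H(0.1590) = -0.1590 × log₂(0.1590) - 0.8410 × log₂(0.8410)
H(p) = 0.6319
C = 1 - 0.6319 = 0.3681 bits/use


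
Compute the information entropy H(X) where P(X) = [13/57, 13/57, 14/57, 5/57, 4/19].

H(X) = -Σ p(x) log₂ p(x)
  -13/57 × log₂(13/57) = 0.4863
  -13/57 × log₂(13/57) = 0.4863
  -14/57 × log₂(14/57) = 0.4975
  -5/57 × log₂(5/57) = 0.3080
  -4/19 × log₂(4/19) = 0.4732
H(X) = 2.2514 bits


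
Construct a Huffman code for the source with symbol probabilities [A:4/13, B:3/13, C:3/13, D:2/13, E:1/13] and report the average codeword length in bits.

Huffman tree construction:
Combine smallest probabilities repeatedly
Resulting codes:
  A: 11 (length 2)
  B: 00 (length 2)
  C: 01 (length 2)
  D: 101 (length 3)
  E: 100 (length 3)
Average length = Σ p(s) × length(s) = 2.2308 bits


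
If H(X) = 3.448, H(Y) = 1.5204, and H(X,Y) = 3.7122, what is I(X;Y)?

I(X;Y) = H(X) + H(Y) - H(X,Y)
I(X;Y) = 3.448 + 1.5204 - 3.7122 = 1.2562 bits


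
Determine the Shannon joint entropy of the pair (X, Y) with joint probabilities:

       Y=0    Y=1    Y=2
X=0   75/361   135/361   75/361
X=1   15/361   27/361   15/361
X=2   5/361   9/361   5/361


H(X,Y) = -Σ p(x,y) log₂ p(x,y)
  p(0,0)=75/361: -0.2078 × log₂(0.2078) = 0.4710
  p(0,1)=135/361: -0.3740 × log₂(0.3740) = 0.5307
  p(0,2)=75/361: -0.2078 × log₂(0.2078) = 0.4710
  p(1,0)=15/361: -0.0416 × log₂(0.0416) = 0.1907
  p(1,1)=27/361: -0.0748 × log₂(0.0748) = 0.2798
  p(1,2)=15/361: -0.0416 × log₂(0.0416) = 0.1907
  p(2,0)=5/361: -0.0139 × log₂(0.0139) = 0.0855
  p(2,1)=9/361: -0.0249 × log₂(0.0249) = 0.1328
  p(2,2)=5/361: -0.0139 × log₂(0.0139) = 0.0855
H(X,Y) = 2.4376 bits


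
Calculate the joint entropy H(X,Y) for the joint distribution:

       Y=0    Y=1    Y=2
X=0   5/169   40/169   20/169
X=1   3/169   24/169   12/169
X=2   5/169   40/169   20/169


H(X,Y) = -Σ p(x,y) log₂ p(x,y)
  p(0,0)=5/169: -0.0296 × log₂(0.0296) = 0.1503
  p(0,1)=40/169: -0.2367 × log₂(0.2367) = 0.4921
  p(0,2)=20/169: -0.1183 × log₂(0.1183) = 0.3644
  p(1,0)=3/169: -0.0178 × log₂(0.0178) = 0.1032
  p(1,1)=24/169: -0.1420 × log₂(0.1420) = 0.3999
  p(1,2)=12/169: -0.0710 × log₂(0.0710) = 0.2710
  p(2,0)=5/169: -0.0296 × log₂(0.0296) = 0.1503
  p(2,1)=40/169: -0.2367 × log₂(0.2367) = 0.4921
  p(2,2)=20/169: -0.1183 × log₂(0.1183) = 0.3644
H(X,Y) = 2.7875 bits


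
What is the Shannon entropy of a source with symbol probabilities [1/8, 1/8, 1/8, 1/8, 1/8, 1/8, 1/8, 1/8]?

H(X) = -Σ p(x) log₂ p(x)
  -1/8 × log₂(1/8) = 0.3750
  -1/8 × log₂(1/8) = 0.3750
  -1/8 × log₂(1/8) = 0.3750
  -1/8 × log₂(1/8) = 0.3750
  -1/8 × log₂(1/8) = 0.3750
  -1/8 × log₂(1/8) = 0.3750
  -1/8 × log₂(1/8) = 0.3750
  -1/8 × log₂(1/8) = 0.3750
H(X) = 3.0000 bits
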